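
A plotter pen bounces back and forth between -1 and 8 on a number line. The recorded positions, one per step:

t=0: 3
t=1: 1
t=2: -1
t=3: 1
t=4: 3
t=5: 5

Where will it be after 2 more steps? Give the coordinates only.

The value travels 2 per step and bounces off the walls at -1 and 8.
  step 6: 5 → 7
  step 7: 7 → 7

7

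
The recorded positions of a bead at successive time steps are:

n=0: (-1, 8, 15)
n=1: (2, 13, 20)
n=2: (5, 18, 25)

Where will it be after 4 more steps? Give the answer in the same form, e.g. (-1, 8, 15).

Each step adds (+3, +5, +5) to the position.
step 3: (5, 18, 25) + (+3, +5, +5) → (8, 23, 30)
step 4: (8, 23, 30) + (+3, +5, +5) → (11, 28, 35)
step 5: (11, 28, 35) + (+3, +5, +5) → (14, 33, 40)
step 6: (14, 33, 40) + (+3, +5, +5) → (17, 38, 45)

(17, 38, 45)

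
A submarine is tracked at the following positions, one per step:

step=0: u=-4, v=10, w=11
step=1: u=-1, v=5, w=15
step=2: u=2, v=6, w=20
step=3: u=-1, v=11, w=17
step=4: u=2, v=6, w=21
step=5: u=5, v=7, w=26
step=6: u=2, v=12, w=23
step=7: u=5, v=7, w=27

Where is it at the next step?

Step-to-step displacements: (+3,-5,+4), (+3,+1,+5), (-3,+5,-3), (+3,-5,+4), (+3,+1,+5), (-3,+5,-3), (+3,-5,+4) — a repeating cycle of length 3.
step 8: apply (+3,+1,+5) → u=8, v=8, w=32

u=8, v=8, w=32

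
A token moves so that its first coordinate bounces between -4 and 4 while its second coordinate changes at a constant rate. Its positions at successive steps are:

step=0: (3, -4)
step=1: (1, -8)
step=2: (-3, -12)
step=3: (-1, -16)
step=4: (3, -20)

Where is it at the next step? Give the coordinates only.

The first coordinate travels 4 per step and bounces off the walls at -4 and 4.
  step 5: 3 → 1
The second coordinate changes by -4 each step: at step 5 it is -24.

(1, -24)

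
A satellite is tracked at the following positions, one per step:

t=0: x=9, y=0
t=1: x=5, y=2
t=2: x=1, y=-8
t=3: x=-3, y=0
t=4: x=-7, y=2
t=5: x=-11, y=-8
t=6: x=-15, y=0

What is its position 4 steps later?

x=-31, y=2

The x coordinate changes by -4 each step, so at step 10 it is 9 + 10·(-4) = -31.
The y coordinate repeats the cycle [0, 2, -8] with period 3; step 10 mod 3 = 1, giving 2.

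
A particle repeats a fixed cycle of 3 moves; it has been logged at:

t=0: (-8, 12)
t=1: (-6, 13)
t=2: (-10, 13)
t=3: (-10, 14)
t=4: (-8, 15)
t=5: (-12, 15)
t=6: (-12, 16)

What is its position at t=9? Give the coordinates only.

(-14, 18)

The moves between consecutive positions are (+2, +1), (-4, +0), (+0, +1), (+2, +1), (-4, +0), (+0, +1); they repeat the 3-cycle [(+2, +1), (-4, +0), (+0, +1)].
step 7: apply (+2, +1) → (-10, 17)
step 8: apply (-4, +0) → (-14, 17)
step 9: apply (+0, +1) → (-14, 18)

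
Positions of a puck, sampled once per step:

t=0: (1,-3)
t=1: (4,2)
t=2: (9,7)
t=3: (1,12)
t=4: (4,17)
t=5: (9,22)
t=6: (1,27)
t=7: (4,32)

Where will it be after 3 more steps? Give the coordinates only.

First: cycles through 1, 4, 9 every 3 steps. Step 10 lands at position 1 of the cycle → 4.
Second: linear, +5 per step → 47 at step 10.

(4,47)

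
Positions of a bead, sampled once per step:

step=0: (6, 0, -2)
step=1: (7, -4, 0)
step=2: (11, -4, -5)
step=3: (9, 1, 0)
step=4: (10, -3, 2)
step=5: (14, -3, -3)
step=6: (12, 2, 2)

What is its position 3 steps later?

Differencing gives (+1, -4, +2), (+4, +0, -5), (-2, +5, +5), (+1, -4, +2), (+4, +0, -5), (-2, +5, +5). This is the pattern (+1, -4, +2), (+4, +0, -5), (-2, +5, +5) repeated.
step 7: apply (+1, -4, +2) → (13, -2, 4)
step 8: apply (+4, +0, -5) → (17, -2, -1)
step 9: apply (-2, +5, +5) → (15, 3, 4)

(15, 3, 4)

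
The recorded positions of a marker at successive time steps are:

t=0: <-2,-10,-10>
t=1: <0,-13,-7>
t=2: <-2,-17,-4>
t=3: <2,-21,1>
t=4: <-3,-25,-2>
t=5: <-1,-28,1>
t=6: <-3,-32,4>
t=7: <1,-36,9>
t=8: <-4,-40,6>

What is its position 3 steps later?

Step-to-step displacements: <+2,-3,+3>, <-2,-4,+3>, <+4,-4,+5>, <-5,-4,-3>, <+2,-3,+3>, <-2,-4,+3>, <+4,-4,+5>, <-5,-4,-3> — a repeating cycle of length 4.
step 9: apply <+2,-3,+3> → <-2,-43,9>
step 10: apply <-2,-4,+3> → <-4,-47,12>
step 11: apply <+4,-4,+5> → <0,-51,17>

<0,-51,17>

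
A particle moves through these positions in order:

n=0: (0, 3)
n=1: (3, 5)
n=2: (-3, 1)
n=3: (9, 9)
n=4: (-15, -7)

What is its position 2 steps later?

(-63, -39)

Step-to-step displacements: (+3, +2), (-6, -4), (+12, +8), (-24, -16); each is -2× the previous.
step 5: (-15, -7) + (+48, +32) → (33, 25)
step 6: (33, 25) + (-96, -64) → (-63, -39)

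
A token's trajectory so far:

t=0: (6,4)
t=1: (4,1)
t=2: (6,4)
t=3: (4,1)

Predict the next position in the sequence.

(6,4)

Step-to-step displacements: (-2,-3), (+2,+3), (-2,-3); each is -1× the previous.
step 4: (4,1) + (+2,+3) → (6,4)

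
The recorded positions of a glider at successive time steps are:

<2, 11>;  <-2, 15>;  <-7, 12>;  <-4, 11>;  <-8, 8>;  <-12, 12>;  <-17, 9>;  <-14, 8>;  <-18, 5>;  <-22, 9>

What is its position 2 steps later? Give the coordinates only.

Differencing gives <-4, +4>, <-5, -3>, <+3, -1>, <-4, -3>, <-4, +4>, <-5, -3>, <+3, -1>, <-4, -3>, <-4, +4>. This is the pattern <-4, +4>, <-5, -3>, <+3, -1>, <-4, -3> repeated.
step 10: apply <-5, -3> → <-27, 6>
step 11: apply <+3, -1> → <-24, 5>

<-24, 5>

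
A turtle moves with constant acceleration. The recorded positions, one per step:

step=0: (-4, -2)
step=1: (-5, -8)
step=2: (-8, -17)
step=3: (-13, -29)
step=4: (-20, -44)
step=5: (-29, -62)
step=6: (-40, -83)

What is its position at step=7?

(-53, -107)

Taking differences between consecutive positions: (-1, -6), (-3, -9), (-5, -12), (-7, -15), (-9, -18), (-11, -21). These grow by (-2, -3) each step.
step 7: (-40, -83) + (-13, -24) → (-53, -107)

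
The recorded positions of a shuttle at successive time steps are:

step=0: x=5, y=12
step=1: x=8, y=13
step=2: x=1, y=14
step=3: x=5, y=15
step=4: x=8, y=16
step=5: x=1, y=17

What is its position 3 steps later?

X: cycles through 5, 8, 1 every 3 steps. Step 8 lands at position 2 of the cycle → 1.
Y: linear, +1 per step → 20 at step 8.

x=1, y=20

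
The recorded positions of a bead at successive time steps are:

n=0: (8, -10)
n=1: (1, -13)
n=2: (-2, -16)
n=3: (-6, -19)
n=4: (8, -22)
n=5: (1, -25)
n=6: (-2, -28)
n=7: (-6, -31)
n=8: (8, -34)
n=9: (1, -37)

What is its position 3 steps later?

(8, -46)

The first coordinate repeats the cycle [8, 1, -2, -6] with period 4; step 12 mod 4 = 0, giving 8.
The second coordinate changes by -3 each step, so at step 12 it is -10 + 12·(-3) = -46.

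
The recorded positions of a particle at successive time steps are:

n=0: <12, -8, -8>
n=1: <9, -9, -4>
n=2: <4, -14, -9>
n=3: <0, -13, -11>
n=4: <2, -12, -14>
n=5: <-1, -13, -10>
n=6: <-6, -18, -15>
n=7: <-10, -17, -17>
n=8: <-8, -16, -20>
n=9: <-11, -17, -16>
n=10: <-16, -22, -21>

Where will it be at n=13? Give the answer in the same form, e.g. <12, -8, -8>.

Step-to-step displacements: <-3, -1, +4>, <-5, -5, -5>, <-4, +1, -2>, <+2, +1, -3>, <-3, -1, +4>, <-5, -5, -5>, <-4, +1, -2>, <+2, +1, -3>, <-3, -1, +4>, <-5, -5, -5> — a repeating cycle of length 4.
step 11: apply <-4, +1, -2> → <-20, -21, -23>
step 12: apply <+2, +1, -3> → <-18, -20, -26>
step 13: apply <-3, -1, +4> → <-21, -21, -22>

<-21, -21, -22>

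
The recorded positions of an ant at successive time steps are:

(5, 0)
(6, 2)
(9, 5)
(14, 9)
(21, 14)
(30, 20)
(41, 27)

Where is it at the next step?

(54, 35)

Taking differences between consecutive positions: (+1, +2), (+3, +3), (+5, +4), (+7, +5), (+9, +6), (+11, +7). These grow by (+2, +1) each step.
step 7: (41, 27) + (+13, +8) → (54, 35)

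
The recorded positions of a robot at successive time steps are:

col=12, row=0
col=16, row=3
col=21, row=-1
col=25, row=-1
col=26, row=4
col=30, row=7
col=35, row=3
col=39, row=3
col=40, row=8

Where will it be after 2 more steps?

Differencing gives (+4,+3), (+5,-4), (+4,+0), (+1,+5), (+4,+3), (+5,-4), (+4,+0), (+1,+5). This is the pattern (+4,+3), (+5,-4), (+4,+0), (+1,+5) repeated.
step 9: apply (+4,+3) → col=44, row=11
step 10: apply (+5,-4) → col=49, row=7

col=49, row=7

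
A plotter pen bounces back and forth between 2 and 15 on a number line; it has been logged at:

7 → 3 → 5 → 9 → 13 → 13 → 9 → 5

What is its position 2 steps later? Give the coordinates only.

7

The value travels 4 per step and bounces off the walls at 2 and 15.
  step 8: 5 → 3
  step 9: 3 → 7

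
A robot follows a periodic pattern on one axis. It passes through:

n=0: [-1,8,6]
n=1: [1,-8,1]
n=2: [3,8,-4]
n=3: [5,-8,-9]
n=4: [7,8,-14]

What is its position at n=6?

[11,8,-24]

The first coordinate changes by +2 each step, so at step 6 it is -1 + 6·(2) = 11.
The second coordinate repeats the cycle [8, -8] with period 2; step 6 mod 2 = 0, giving 8.
The third coordinate changes by -5 each step, so at step 6 it is 6 + 6·(-5) = -24.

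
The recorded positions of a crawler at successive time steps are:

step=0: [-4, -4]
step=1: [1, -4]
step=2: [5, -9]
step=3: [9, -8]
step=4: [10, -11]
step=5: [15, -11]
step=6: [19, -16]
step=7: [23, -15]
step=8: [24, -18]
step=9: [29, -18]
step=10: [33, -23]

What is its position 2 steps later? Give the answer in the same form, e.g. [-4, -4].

The moves between consecutive positions are [+5, +0], [+4, -5], [+4, +1], [+1, -3], [+5, +0], [+4, -5], [+4, +1], [+1, -3], [+5, +0], [+4, -5]; they repeat the 4-cycle [[+5, +0], [+4, -5], [+4, +1], [+1, -3]].
step 11: apply [+4, +1] → [37, -22]
step 12: apply [+1, -3] → [38, -25]

[38, -25]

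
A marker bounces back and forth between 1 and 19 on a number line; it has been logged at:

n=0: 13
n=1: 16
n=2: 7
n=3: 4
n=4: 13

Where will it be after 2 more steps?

7

The value travels 9 per step and bounces off the walls at 1 and 19.
  step 5: 13 → 16
  step 6: 16 → 7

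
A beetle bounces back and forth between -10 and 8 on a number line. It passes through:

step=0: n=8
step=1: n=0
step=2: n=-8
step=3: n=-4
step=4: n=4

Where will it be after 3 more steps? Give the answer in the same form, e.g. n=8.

The value reflects between -10 and 8, moving 8 per step.
  step 5: 4 → 4
  step 6: 4 → -4
  step 7: -4 → -8

n=-8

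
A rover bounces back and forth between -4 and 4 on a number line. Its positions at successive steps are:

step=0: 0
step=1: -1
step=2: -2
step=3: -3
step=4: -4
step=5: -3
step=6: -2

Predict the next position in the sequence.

The value travels 1 per step and bounces off the walls at -4 and 4.
  step 7: -2 → -1

-1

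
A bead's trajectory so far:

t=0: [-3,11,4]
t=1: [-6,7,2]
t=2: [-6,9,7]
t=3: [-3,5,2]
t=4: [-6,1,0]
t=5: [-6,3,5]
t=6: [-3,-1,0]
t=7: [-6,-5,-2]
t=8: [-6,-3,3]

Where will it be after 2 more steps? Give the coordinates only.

[-6,-11,-4]

Differencing gives [-3,-4,-2], [+0,+2,+5], [+3,-4,-5], [-3,-4,-2], [+0,+2,+5], [+3,-4,-5], [-3,-4,-2], [+0,+2,+5]. This is the pattern [-3,-4,-2], [+0,+2,+5], [+3,-4,-5] repeated.
step 9: apply [+3,-4,-5] → [-3,-7,-2]
step 10: apply [-3,-4,-2] → [-6,-11,-4]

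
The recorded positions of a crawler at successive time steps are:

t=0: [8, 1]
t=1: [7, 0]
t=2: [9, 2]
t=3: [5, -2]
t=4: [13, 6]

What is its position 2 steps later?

[29, 22]

Consecutive displacements [-1, -1], [+2, +2], [-4, -4], [+8, +8] scale by a factor of -2 each step.
step 5: [13, 6] + [-16, -16] → [-3, -10]
step 6: [-3, -10] + [+32, +32] → [29, 22]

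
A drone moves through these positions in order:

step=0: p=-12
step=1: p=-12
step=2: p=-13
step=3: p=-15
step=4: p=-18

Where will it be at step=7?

Taking differences between consecutive positions: +0, -1, -2, -3. These grow by -1 each step.
step 5: -18 − 4 → p=-22
step 6: -22 − 5 → p=-27
step 7: -27 − 6 → p=-33

p=-33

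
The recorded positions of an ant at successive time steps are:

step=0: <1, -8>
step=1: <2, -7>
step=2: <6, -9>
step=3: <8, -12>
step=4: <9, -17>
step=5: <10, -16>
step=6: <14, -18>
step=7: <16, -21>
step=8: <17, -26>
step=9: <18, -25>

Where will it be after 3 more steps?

<25, -35>

The moves between consecutive positions are <+1, +1>, <+4, -2>, <+2, -3>, <+1, -5>, <+1, +1>, <+4, -2>, <+2, -3>, <+1, -5>, <+1, +1>; they repeat the 4-cycle [<+1, +1>, <+4, -2>, <+2, -3>, <+1, -5>].
step 10: apply <+4, -2> → <22, -27>
step 11: apply <+2, -3> → <24, -30>
step 12: apply <+1, -5> → <25, -35>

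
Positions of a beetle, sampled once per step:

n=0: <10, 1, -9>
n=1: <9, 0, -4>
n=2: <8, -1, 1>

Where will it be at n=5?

Constant displacement of <-1, -1, +5> per step.
step 3: <8, -1, 1> + <-1, -1, +5> → <7, -2, 6>
step 4: <7, -2, 6> + <-1, -1, +5> → <6, -3, 11>
step 5: <6, -3, 11> + <-1, -1, +5> → <5, -4, 16>

<5, -4, 16>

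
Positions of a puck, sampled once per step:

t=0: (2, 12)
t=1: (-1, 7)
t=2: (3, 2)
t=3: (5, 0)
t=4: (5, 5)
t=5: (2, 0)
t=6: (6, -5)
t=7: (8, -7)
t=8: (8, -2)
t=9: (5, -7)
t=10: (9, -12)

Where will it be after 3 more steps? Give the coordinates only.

Differencing gives (-3, -5), (+4, -5), (+2, -2), (+0, +5), (-3, -5), (+4, -5), (+2, -2), (+0, +5), (-3, -5), (+4, -5). This is the pattern (-3, -5), (+4, -5), (+2, -2), (+0, +5) repeated.
step 11: apply (+2, -2) → (11, -14)
step 12: apply (+0, +5) → (11, -9)
step 13: apply (-3, -5) → (8, -14)

(8, -14)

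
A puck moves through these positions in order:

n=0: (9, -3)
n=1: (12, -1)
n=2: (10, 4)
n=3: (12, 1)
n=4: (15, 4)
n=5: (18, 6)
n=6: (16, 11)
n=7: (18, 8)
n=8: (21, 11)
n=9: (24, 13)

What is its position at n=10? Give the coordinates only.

The moves between consecutive positions are (+3, +2), (-2, +5), (+2, -3), (+3, +3), (+3, +2), (-2, +5), (+2, -3), (+3, +3), (+3, +2); they repeat the 4-cycle [(+3, +2), (-2, +5), (+2, -3), (+3, +3)].
step 10: apply (-2, +5) → (22, 18)

(22, 18)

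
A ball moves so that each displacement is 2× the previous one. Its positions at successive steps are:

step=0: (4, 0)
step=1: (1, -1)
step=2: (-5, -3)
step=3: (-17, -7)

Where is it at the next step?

(-41, -15)

Step-to-step displacements: (-3, -1), (-6, -2), (-12, -4); each is 2× the previous.
step 4: (-17, -7) + (-24, -8) → (-41, -15)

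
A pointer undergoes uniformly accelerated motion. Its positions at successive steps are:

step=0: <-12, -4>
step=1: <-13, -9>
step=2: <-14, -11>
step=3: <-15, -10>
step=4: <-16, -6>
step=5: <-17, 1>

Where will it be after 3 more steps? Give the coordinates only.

<-20, 40>

Taking differences between consecutive positions: <-1, -5>, <-1, -2>, <-1, +1>, <-1, +4>, <-1, +7>. These grow by <+0, +3> each step.
step 6: <-17, 1> + <-1, +10> → <-18, 11>
step 7: <-18, 11> + <-1, +13> → <-19, 24>
step 8: <-19, 24> + <-1, +16> → <-20, 40>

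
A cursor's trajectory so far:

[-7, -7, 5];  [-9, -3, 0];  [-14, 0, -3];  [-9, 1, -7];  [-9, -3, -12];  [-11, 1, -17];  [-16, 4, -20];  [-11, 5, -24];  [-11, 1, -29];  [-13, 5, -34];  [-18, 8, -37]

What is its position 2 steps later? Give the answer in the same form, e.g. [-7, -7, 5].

[-13, 5, -46]

Differencing gives [-2, +4, -5], [-5, +3, -3], [+5, +1, -4], [+0, -4, -5], [-2, +4, -5], [-5, +3, -3], [+5, +1, -4], [+0, -4, -5], [-2, +4, -5], [-5, +3, -3]. This is the pattern [-2, +4, -5], [-5, +3, -3], [+5, +1, -4], [+0, -4, -5] repeated.
step 11: apply [+5, +1, -4] → [-13, 9, -41]
step 12: apply [+0, -4, -5] → [-13, 5, -46]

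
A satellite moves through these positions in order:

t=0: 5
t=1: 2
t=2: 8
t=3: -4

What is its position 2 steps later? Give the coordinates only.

Consecutive displacements -3, +6, -12 scale by a factor of -2 each step.
step 4: -4 + 24 → 20
step 5: 20 − 48 → -28

-28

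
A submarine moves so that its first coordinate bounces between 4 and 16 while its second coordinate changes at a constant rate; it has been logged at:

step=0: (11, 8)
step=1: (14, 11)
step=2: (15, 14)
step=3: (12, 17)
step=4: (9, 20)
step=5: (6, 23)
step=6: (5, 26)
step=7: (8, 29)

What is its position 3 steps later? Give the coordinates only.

The first coordinate travels 3 per step and bounces off the walls at 4 and 16.
  step 8: 8 → 11
  step 9: 11 → 14
  step 10: 14 → 15
The second coordinate changes by +3 each step: at step 10 it is 38.

(15, 38)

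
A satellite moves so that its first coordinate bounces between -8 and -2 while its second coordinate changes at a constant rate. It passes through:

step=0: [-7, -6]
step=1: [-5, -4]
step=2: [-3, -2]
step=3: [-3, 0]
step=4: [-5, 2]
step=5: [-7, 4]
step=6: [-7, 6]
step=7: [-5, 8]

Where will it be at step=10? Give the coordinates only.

The first coordinate reflects between -8 and -2, moving 2 per step.
  step 8: -5 → -3
  step 9: -3 → -3
  step 10: -3 → -5
The second coordinate changes by +2 each step: at step 10 it is 14.

[-5, 14]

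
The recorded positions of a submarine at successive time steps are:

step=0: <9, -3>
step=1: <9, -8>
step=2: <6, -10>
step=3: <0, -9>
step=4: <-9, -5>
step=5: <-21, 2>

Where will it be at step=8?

Successive displacements: <+0, -5>, <-3, -2>, <-6, +1>, <-9, +4>, <-12, +7> — each changes by <-3, +3>.
step 6: <-21, 2> + <-15, +10> → <-36, 12>
step 7: <-36, 12> + <-18, +13> → <-54, 25>
step 8: <-54, 25> + <-21, +16> → <-75, 41>

<-75, 41>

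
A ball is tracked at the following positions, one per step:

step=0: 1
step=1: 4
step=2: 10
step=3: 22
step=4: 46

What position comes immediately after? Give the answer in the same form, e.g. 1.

Step-to-step displacements: +3, +6, +12, +24; each is 2× the previous.
step 5: 46 + 48 → 94

94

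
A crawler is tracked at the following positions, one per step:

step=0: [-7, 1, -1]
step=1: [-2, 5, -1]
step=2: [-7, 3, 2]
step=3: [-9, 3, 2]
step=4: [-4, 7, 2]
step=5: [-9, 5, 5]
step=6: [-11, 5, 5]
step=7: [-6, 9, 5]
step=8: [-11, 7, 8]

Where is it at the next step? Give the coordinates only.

Step-to-step displacements: [+5, +4, +0], [-5, -2, +3], [-2, +0, +0], [+5, +4, +0], [-5, -2, +3], [-2, +0, +0], [+5, +4, +0], [-5, -2, +3] — a repeating cycle of length 3.
step 9: apply [-2, +0, +0] → [-13, 7, 8]

[-13, 7, 8]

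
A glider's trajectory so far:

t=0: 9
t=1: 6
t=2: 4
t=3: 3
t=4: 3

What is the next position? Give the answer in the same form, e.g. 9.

Taking differences between consecutive positions: -3, -2, -1, +0. These grow by +1 each step.
step 5: 3 + 1 → 4

4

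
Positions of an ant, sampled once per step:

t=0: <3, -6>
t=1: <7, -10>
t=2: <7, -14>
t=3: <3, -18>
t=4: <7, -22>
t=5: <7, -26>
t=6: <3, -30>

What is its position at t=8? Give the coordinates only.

The first coordinate repeats the cycle [3, 7, 7] with period 3; step 8 mod 3 = 2, giving 7.
The second coordinate changes by -4 each step, so at step 8 it is -6 + 8·(-4) = -38.

<7, -38>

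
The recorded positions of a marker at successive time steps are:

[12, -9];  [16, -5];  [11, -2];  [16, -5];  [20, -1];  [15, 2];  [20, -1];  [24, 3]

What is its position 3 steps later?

[28, 7]

Step-to-step displacements: [+4, +4], [-5, +3], [+5, -3], [+4, +4], [-5, +3], [+5, -3], [+4, +4] — a repeating cycle of length 3.
step 8: apply [-5, +3] → [19, 6]
step 9: apply [+5, -3] → [24, 3]
step 10: apply [+4, +4] → [28, 7]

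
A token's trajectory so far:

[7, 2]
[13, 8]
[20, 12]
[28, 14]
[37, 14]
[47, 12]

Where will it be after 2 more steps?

[70, 2]

Successive displacements: [+6, +6], [+7, +4], [+8, +2], [+9, +0], [+10, -2] — each changes by [+1, -2].
step 6: [47, 12] + [+11, -4] → [58, 8]
step 7: [58, 8] + [+12, -6] → [70, 2]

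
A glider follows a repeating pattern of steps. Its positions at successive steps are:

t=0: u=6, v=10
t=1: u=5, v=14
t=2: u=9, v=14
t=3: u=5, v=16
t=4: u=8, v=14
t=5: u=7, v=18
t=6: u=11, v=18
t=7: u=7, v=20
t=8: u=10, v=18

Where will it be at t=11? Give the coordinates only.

Differencing gives (-1, +4), (+4, +0), (-4, +2), (+3, -2), (-1, +4), (+4, +0), (-4, +2), (+3, -2). This is the pattern (-1, +4), (+4, +0), (-4, +2), (+3, -2) repeated.
step 9: apply (-1, +4) → u=9, v=22
step 10: apply (+4, +0) → u=13, v=22
step 11: apply (-4, +2) → u=9, v=24

u=9, v=24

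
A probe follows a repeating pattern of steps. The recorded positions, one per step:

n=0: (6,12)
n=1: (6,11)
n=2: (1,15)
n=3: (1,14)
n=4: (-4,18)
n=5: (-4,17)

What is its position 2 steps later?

(-9,20)

Differencing gives (+0,-1), (-5,+4), (+0,-1), (-5,+4), (+0,-1). This is the pattern (+0,-1), (-5,+4) repeated.
step 6: apply (-5,+4) → (-9,21)
step 7: apply (+0,-1) → (-9,20)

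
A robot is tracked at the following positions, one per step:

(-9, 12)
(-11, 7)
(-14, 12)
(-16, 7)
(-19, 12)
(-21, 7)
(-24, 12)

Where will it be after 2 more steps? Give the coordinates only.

(-29, 12)

The moves between consecutive positions are (-2, -5), (-3, +5), (-2, -5), (-3, +5), (-2, -5), (-3, +5); they repeat the 2-cycle [(-2, -5), (-3, +5)].
step 7: apply (-2, -5) → (-26, 7)
step 8: apply (-3, +5) → (-29, 12)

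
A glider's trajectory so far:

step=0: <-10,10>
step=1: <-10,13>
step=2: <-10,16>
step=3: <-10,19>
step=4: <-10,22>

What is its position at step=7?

Each step adds <+0,+3> to the position.
step 5: <-10,22> + <+0,+3> → <-10,25>
step 6: <-10,25> + <+0,+3> → <-10,28>
step 7: <-10,28> + <+0,+3> → <-10,31>

<-10,31>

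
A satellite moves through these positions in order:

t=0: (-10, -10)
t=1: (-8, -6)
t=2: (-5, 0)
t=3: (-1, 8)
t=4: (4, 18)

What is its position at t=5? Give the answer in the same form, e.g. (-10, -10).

Successive displacements: (+2, +4), (+3, +6), (+4, +8), (+5, +10) — each changes by (+1, +2).
step 5: (4, 18) + (+6, +12) → (10, 30)

(10, 30)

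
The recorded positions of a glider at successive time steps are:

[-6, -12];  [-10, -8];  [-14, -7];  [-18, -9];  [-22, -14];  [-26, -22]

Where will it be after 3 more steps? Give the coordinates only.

First differences are [-4, +4], [-4, +1], [-4, -2], [-4, -5], [-4, -8]; their common second difference is [+0, -3] (constant acceleration).
step 6: [-26, -22] + [-4, -11] → [-30, -33]
step 7: [-30, -33] + [-4, -14] → [-34, -47]
step 8: [-34, -47] + [-4, -17] → [-38, -64]

[-38, -64]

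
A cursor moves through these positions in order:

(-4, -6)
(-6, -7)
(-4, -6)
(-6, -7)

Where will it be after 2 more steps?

(-6, -7)

Consecutive displacements (-2, -1), (+2, +1), (-2, -1) scale by a factor of -1 each step.
step 4: (-6, -7) + (+2, +1) → (-4, -6)
step 5: (-4, -6) + (-2, -1) → (-6, -7)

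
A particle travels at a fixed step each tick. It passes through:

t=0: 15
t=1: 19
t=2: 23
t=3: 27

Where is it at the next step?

Each step adds +4 to the position.
step 4: 27 + 4 → 31

31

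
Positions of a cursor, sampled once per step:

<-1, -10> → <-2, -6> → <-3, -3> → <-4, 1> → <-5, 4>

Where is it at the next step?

<-6, 8>

Step-to-step displacements: <-1, +4>, <-1, +3>, <-1, +4>, <-1, +3> — a repeating cycle of length 2.
step 5: apply <-1, +4> → <-6, 8>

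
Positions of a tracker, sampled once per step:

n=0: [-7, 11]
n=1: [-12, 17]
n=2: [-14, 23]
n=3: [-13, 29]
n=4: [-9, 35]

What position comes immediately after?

[-2, 41]

First differences are [-5, +6], [-2, +6], [+1, +6], [+4, +6]; their common second difference is [+3, +0] (constant acceleration).
step 5: [-9, 35] + [+7, +6] → [-2, 41]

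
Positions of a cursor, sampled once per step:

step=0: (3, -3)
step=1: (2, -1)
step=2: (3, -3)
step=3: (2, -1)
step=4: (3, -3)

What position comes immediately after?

Step-to-step displacements: (-1, +2), (+1, -2), (-1, +2), (+1, -2); each is -1× the previous.
step 5: (3, -3) + (-1, +2) → (2, -1)

(2, -1)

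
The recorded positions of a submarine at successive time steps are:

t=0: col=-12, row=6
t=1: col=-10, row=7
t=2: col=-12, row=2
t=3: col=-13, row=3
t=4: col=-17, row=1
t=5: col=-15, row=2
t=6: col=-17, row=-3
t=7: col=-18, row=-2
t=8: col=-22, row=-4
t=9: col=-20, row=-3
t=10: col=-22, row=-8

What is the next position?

col=-23, row=-7

Step-to-step displacements: (+2, +1), (-2, -5), (-1, +1), (-4, -2), (+2, +1), (-2, -5), (-1, +1), (-4, -2), (+2, +1), (-2, -5) — a repeating cycle of length 4.
step 11: apply (-1, +1) → col=-23, row=-7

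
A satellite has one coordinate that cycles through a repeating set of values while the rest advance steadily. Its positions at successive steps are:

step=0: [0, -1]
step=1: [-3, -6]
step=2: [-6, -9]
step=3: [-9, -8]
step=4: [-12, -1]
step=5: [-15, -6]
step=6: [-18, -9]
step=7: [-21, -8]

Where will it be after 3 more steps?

The first coordinate changes by -3 each step, so at step 10 it is 0 + 10·(-3) = -30.
The second coordinate repeats the cycle [-1, -6, -9, -8] with period 4; step 10 mod 4 = 2, giving -9.

[-30, -9]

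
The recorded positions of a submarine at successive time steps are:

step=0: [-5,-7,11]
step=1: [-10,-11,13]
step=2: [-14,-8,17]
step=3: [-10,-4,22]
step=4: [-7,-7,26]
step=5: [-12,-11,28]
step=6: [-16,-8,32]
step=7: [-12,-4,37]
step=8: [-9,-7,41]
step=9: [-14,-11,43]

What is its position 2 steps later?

The moves between consecutive positions are [-5,-4,+2], [-4,+3,+4], [+4,+4,+5], [+3,-3,+4], [-5,-4,+2], [-4,+3,+4], [+4,+4,+5], [+3,-3,+4], [-5,-4,+2]; they repeat the 4-cycle [[-5,-4,+2], [-4,+3,+4], [+4,+4,+5], [+3,-3,+4]].
step 10: apply [-4,+3,+4] → [-18,-8,47]
step 11: apply [+4,+4,+5] → [-14,-4,52]

[-14,-4,52]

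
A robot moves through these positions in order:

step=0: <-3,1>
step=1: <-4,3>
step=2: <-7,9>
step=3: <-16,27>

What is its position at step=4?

<-43,81>

Step-to-step displacements: <-1,+2>, <-3,+6>, <-9,+18>; each is 3× the previous.
step 4: <-16,27> + <-27,+54> → <-43,81>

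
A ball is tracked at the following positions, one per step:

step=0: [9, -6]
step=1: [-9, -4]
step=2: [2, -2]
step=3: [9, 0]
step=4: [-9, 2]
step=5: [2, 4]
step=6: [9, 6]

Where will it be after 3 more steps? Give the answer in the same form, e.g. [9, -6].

The first coordinate repeats the cycle [9, -9, 2] with period 3; step 9 mod 3 = 0, giving 9.
The second coordinate changes by +2 each step, so at step 9 it is -6 + 9·(2) = 12.

[9, 12]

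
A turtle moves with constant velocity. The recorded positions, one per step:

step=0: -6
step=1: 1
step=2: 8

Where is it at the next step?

The position changes by +7 every step.
step 3: 8 + 7 → 15

15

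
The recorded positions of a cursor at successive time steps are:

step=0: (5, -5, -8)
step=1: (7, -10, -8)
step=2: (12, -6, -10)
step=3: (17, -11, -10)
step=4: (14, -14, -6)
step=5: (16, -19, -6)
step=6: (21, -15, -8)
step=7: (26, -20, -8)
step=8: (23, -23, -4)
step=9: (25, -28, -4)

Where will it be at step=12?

Differencing gives (+2, -5, +0), (+5, +4, -2), (+5, -5, +0), (-3, -3, +4), (+2, -5, +0), (+5, +4, -2), (+5, -5, +0), (-3, -3, +4), (+2, -5, +0). This is the pattern (+2, -5, +0), (+5, +4, -2), (+5, -5, +0), (-3, -3, +4) repeated.
step 10: apply (+5, +4, -2) → (30, -24, -6)
step 11: apply (+5, -5, +0) → (35, -29, -6)
step 12: apply (-3, -3, +4) → (32, -32, -2)

(32, -32, -2)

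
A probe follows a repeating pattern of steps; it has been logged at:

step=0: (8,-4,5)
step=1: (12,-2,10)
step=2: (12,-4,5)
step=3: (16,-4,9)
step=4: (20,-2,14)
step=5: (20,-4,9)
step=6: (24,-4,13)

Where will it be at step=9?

Differencing gives (+4,+2,+5), (+0,-2,-5), (+4,+0,+4), (+4,+2,+5), (+0,-2,-5), (+4,+0,+4). This is the pattern (+4,+2,+5), (+0,-2,-5), (+4,+0,+4) repeated.
step 7: apply (+4,+2,+5) → (28,-2,18)
step 8: apply (+0,-2,-5) → (28,-4,13)
step 9: apply (+4,+0,+4) → (32,-4,17)

(32,-4,17)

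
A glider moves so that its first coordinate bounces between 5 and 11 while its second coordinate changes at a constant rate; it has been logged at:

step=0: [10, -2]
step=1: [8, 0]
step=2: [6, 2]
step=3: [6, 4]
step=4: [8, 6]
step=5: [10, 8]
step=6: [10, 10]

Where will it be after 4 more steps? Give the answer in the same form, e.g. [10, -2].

[8, 18]

The first coordinate reflects between 5 and 11, moving 2 per step.
  step 7: 10 → 8
  step 8: 8 → 6
  step 9: 6 → 6
  step 10: 6 → 8
The second coordinate changes by +2 each step: at step 10 it is 18.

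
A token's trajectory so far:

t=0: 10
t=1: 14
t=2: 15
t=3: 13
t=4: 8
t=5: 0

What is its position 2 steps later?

Successive displacements: +4, +1, -2, -5, -8 — each changes by -3.
step 6: 0 − 11 → -11
step 7: -11 − 14 → -25

-25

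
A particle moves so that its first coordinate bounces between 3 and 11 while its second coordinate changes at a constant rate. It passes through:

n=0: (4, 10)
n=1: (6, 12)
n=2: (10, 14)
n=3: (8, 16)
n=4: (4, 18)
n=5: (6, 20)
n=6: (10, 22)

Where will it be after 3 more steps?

The first coordinate travels 4 per step and bounces off the walls at 3 and 11.
  step 7: 10 → 8
  step 8: 8 → 4
  step 9: 4 → 6
The second coordinate changes by +2 each step: at step 9 it is 28.

(6, 28)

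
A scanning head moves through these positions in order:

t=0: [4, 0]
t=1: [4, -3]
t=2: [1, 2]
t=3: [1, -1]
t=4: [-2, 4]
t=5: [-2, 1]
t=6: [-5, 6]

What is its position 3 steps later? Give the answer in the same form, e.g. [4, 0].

Differencing gives [+0, -3], [-3, +5], [+0, -3], [-3, +5], [+0, -3], [-3, +5]. This is the pattern [+0, -3], [-3, +5] repeated.
step 7: apply [+0, -3] → [-5, 3]
step 8: apply [-3, +5] → [-8, 8]
step 9: apply [+0, -3] → [-8, 5]

[-8, 5]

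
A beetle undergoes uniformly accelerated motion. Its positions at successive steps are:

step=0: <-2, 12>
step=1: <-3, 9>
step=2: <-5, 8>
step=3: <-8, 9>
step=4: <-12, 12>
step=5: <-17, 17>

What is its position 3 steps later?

Taking differences between consecutive positions: <-1, -3>, <-2, -1>, <-3, +1>, <-4, +3>, <-5, +5>. These grow by <-1, +2> each step.
step 6: <-17, 17> + <-6, +7> → <-23, 24>
step 7: <-23, 24> + <-7, +9> → <-30, 33>
step 8: <-30, 33> + <-8, +11> → <-38, 44>

<-38, 44>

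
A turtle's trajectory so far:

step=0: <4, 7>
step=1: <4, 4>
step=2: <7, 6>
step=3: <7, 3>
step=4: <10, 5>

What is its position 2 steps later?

<13, 4>

Differencing gives <+0, -3>, <+3, +2>, <+0, -3>, <+3, +2>. This is the pattern <+0, -3>, <+3, +2> repeated.
step 5: apply <+0, -3> → <10, 2>
step 6: apply <+3, +2> → <13, 4>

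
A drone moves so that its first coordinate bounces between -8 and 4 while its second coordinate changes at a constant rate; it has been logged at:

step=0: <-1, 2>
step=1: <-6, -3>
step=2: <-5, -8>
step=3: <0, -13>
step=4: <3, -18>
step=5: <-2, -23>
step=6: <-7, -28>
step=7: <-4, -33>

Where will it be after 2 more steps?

The first coordinate reflects between -8 and 4, moving 5 per step.
  step 8: -4 → 1
  step 9: 1 → 2
The second coordinate changes by -5 each step: at step 9 it is -43.

<2, -43>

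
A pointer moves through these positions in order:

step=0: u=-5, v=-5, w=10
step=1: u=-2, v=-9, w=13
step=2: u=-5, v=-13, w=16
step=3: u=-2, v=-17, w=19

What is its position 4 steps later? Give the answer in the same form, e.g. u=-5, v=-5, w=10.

The u coordinate repeats the cycle [-5, -2] with period 2; step 7 mod 2 = 1, giving -2.
The v coordinate changes by -4 each step, so at step 7 it is -5 + 7·(-4) = -33.
The w coordinate changes by +3 each step, so at step 7 it is 10 + 7·(3) = 31.

u=-2, v=-33, w=31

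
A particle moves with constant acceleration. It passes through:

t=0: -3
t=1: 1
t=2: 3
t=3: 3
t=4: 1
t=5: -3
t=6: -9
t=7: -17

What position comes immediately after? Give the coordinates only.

-27

Successive displacements: +4, +2, +0, -2, -4, -6, -8 — each changes by -2.
step 8: -17 − 10 → -27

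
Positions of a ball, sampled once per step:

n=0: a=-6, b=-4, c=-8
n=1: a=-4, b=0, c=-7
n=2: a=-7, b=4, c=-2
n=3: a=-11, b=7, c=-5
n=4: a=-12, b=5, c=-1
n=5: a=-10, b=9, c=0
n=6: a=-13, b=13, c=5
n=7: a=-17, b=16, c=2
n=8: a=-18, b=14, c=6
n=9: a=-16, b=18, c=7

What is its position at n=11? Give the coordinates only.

a=-23, b=25, c=9

The moves between consecutive positions are (+2,+4,+1), (-3,+4,+5), (-4,+3,-3), (-1,-2,+4), (+2,+4,+1), (-3,+4,+5), (-4,+3,-3), (-1,-2,+4), (+2,+4,+1); they repeat the 4-cycle [(+2,+4,+1), (-3,+4,+5), (-4,+3,-3), (-1,-2,+4)].
step 10: apply (-3,+4,+5) → a=-19, b=22, c=12
step 11: apply (-4,+3,-3) → a=-23, b=25, c=9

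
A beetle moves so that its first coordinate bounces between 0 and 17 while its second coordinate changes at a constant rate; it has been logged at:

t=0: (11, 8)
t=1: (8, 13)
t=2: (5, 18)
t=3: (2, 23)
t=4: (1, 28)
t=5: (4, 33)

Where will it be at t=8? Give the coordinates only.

The first coordinate reflects between 0 and 17, moving 3 per step.
  step 6: 4 → 7
  step 7: 7 → 10
  step 8: 10 → 13
The second coordinate changes by +5 each step: at step 8 it is 48.

(13, 48)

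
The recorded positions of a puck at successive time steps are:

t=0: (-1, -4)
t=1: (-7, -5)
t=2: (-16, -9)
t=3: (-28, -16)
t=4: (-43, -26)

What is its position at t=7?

Successive displacements: (-6, -1), (-9, -4), (-12, -7), (-15, -10) — each changes by (-3, -3).
step 5: (-43, -26) + (-18, -13) → (-61, -39)
step 6: (-61, -39) + (-21, -16) → (-82, -55)
step 7: (-82, -55) + (-24, -19) → (-106, -74)

(-106, -74)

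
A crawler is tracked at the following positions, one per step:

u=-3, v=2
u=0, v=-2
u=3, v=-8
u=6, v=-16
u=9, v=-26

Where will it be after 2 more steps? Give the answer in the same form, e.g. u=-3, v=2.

u=15, v=-52

Taking differences between consecutive positions: (+3,-4), (+3,-6), (+3,-8), (+3,-10). These grow by (+0,-2) each step.
step 5: u=9, v=-26 + (+3,-12) → u=12, v=-38
step 6: u=12, v=-38 + (+3,-14) → u=15, v=-52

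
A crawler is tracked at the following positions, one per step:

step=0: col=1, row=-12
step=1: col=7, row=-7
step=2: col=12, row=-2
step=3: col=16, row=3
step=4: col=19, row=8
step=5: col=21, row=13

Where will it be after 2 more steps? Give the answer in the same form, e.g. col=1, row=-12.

col=22, row=23

Successive displacements: (+6, +5), (+5, +5), (+4, +5), (+3, +5), (+2, +5) — each changes by (-1, +0).
step 6: col=21, row=13 + (+1, +5) → col=22, row=18
step 7: col=22, row=18 + (+0, +5) → col=22, row=23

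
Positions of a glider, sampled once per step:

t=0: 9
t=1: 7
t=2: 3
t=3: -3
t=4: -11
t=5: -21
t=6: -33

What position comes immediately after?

-47

First differences are -2, -4, -6, -8, -10, -12; their common second difference is -2 (constant acceleration).
step 7: -33 − 14 → -47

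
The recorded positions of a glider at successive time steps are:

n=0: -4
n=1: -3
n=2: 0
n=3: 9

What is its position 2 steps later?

117

Consecutive displacements +1, +3, +9 scale by a factor of 3 each step.
step 4: 9 + 27 → 36
step 5: 36 + 81 → 117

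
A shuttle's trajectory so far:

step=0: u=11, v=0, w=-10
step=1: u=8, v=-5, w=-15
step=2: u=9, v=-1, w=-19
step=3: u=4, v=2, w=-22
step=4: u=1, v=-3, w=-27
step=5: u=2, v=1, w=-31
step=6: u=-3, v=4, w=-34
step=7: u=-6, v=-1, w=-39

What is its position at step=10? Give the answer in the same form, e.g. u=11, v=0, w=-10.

Differencing gives (-3, -5, -5), (+1, +4, -4), (-5, +3, -3), (-3, -5, -5), (+1, +4, -4), (-5, +3, -3), (-3, -5, -5). This is the pattern (-3, -5, -5), (+1, +4, -4), (-5, +3, -3) repeated.
step 8: apply (+1, +4, -4) → u=-5, v=3, w=-43
step 9: apply (-5, +3, -3) → u=-10, v=6, w=-46
step 10: apply (-3, -5, -5) → u=-13, v=1, w=-51

u=-13, v=1, w=-51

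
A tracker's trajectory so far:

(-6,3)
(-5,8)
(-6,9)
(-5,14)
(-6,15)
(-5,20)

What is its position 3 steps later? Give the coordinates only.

Step-to-step displacements: (+1,+5), (-1,+1), (+1,+5), (-1,+1), (+1,+5) — a repeating cycle of length 2.
step 6: apply (-1,+1) → (-6,21)
step 7: apply (+1,+5) → (-5,26)
step 8: apply (-1,+1) → (-6,27)

(-6,27)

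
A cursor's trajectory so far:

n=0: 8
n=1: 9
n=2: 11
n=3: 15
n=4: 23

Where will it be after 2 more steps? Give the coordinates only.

Step-to-step displacements: +1, +2, +4, +8; each is 2× the previous.
step 5: 23 + 16 → 39
step 6: 39 + 32 → 71

71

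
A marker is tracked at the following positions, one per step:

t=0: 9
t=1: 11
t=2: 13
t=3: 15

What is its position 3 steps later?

21

Each step adds +2 to the position.
step 4: 15 + 2 → 17
step 5: 17 + 2 → 19
step 6: 19 + 2 → 21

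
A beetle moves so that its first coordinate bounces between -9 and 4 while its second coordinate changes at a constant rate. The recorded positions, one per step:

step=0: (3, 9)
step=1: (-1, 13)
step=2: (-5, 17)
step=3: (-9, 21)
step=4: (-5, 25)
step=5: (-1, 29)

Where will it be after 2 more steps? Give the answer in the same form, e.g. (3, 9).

(1, 37)

The first coordinate reflects between -9 and 4, moving 4 per step.
  step 6: -1 → 3
  step 7: 3 → 1
The second coordinate changes by +4 each step: at step 7 it is 37.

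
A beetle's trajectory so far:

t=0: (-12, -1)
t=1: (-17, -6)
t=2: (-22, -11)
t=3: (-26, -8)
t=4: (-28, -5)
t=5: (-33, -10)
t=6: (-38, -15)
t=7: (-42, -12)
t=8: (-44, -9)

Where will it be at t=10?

Step-to-step displacements: (-5, -5), (-5, -5), (-4, +3), (-2, +3), (-5, -5), (-5, -5), (-4, +3), (-2, +3) — a repeating cycle of length 4.
step 9: apply (-5, -5) → (-49, -14)
step 10: apply (-5, -5) → (-54, -19)

(-54, -19)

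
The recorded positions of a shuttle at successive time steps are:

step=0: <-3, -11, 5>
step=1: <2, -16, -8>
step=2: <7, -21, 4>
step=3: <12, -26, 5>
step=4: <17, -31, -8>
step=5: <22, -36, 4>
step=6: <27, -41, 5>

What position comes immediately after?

The first coordinate changes by +5 each step, so at step 7 it is -3 + 7·(5) = 32.
The second coordinate changes by -5 each step, so at step 7 it is -11 + 7·(-5) = -46.
The third coordinate repeats the cycle [5, -8, 4] with period 3; step 7 mod 3 = 1, giving -8.

<32, -46, -8>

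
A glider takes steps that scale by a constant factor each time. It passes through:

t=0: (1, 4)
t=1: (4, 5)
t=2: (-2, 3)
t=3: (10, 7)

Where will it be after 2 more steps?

The jumps are (+3, +1), (-6, -2), (+12, +4) — a geometric progression with ratio -2.
step 4: (10, 7) + (-24, -8) → (-14, -1)
step 5: (-14, -1) + (+48, +16) → (34, 15)

(34, 15)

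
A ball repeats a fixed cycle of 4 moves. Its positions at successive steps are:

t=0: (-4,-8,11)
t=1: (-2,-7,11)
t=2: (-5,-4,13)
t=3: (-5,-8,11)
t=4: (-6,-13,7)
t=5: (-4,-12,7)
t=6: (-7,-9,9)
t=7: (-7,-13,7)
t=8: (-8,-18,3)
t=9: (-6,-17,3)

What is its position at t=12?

(-10,-23,-1)

Differencing gives (+2,+1,+0), (-3,+3,+2), (+0,-4,-2), (-1,-5,-4), (+2,+1,+0), (-3,+3,+2), (+0,-4,-2), (-1,-5,-4), (+2,+1,+0). This is the pattern (+2,+1,+0), (-3,+3,+2), (+0,-4,-2), (-1,-5,-4) repeated.
step 10: apply (-3,+3,+2) → (-9,-14,5)
step 11: apply (+0,-4,-2) → (-9,-18,3)
step 12: apply (-1,-5,-4) → (-10,-23,-1)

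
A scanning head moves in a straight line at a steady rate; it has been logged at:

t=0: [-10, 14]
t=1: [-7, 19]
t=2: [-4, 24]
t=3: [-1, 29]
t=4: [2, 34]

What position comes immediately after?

Each step adds [+3, +5] to the position.
step 5: [2, 34] + [+3, +5] → [5, 39]

[5, 39]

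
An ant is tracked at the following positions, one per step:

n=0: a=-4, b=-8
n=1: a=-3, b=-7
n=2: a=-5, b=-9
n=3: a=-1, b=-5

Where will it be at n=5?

a=7, b=3

Consecutive displacements (+1,+1), (-2,-2), (+4,+4) scale by a factor of -2 each step.
step 4: a=-1, b=-5 + (-8,-8) → a=-9, b=-13
step 5: a=-9, b=-13 + (+16,+16) → a=7, b=3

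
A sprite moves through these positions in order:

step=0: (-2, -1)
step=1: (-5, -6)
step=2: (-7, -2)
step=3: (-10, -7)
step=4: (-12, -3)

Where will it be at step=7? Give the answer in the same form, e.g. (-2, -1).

Step-to-step displacements: (-3, -5), (-2, +4), (-3, -5), (-2, +4) — a repeating cycle of length 2.
step 5: apply (-3, -5) → (-15, -8)
step 6: apply (-2, +4) → (-17, -4)
step 7: apply (-3, -5) → (-20, -9)

(-20, -9)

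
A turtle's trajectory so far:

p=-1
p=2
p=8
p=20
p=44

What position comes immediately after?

p=92

Step-to-step displacements: +3, +6, +12, +24; each is 2× the previous.
step 5: 44 + 48 → p=92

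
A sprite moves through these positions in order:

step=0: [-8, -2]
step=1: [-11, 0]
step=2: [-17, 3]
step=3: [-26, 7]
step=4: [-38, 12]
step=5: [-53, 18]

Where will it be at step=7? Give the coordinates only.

[-92, 33]

First differences are [-3, +2], [-6, +3], [-9, +4], [-12, +5], [-15, +6]; their common second difference is [-3, +1] (constant acceleration).
step 6: [-53, 18] + [-18, +7] → [-71, 25]
step 7: [-71, 25] + [-21, +8] → [-92, 33]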